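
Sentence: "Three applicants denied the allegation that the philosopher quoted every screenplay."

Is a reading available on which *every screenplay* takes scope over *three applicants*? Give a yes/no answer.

No

The target quantifier *every screenplay* is part of the complex NP *the allegation that the philosopher quoted every screenplay*.
The Complex NP Constraint bars QR out of the complement clause of a noun.
*every screenplay* > *three applicants* would require crossing that boundary, which is illicit.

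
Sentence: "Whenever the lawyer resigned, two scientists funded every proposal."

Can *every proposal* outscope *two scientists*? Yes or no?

The adjunct clause does not contain *every proposal*, which is the matrix object.
Since no island is crossed, the inverse ordering is licensed alongside surface scope.

Yes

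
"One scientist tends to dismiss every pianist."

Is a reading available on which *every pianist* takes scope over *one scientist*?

The matrix predicate is a raising verb, whose infinitival complement is not a scope island — *every pianist* can QR into the matrix clause.
Nothing blocks QR of the lower DP to a position above the higher one, so inverse scope is available.

Yes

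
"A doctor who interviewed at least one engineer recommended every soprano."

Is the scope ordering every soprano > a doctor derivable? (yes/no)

Yes

The relative clause *who interviewed at least one engineer* modifies *a doctor*, but *every soprano* is not inside that relative clause — it is an argument of the matrix verb.
No island intervenes, so both surface and inverse scope are derivable.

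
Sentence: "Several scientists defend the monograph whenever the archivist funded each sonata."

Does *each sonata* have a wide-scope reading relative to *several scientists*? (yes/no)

No

*each sonata* sits inside the adjunct clause *whenever the archivist funded each sonata*.
The adjunct-island constraint bars QR out of an adverbial clause.
The inverse ordering *each sonata* > *several scientists* is therefore underivable.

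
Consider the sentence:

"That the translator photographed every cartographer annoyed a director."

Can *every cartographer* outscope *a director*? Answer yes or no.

No

The DP *every cartographer* is contained in the sentential subject *that the translator photographed every cartographer*.
The Sentential Subject Constraint rules out raising the quantifier out of the that-clause subject.
So the wide-scope reading for *every cartographer* is blocked.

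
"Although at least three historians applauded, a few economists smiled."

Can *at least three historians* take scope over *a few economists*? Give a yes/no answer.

No

The DP *at least three historians* is contained in the adjunct clause *although at least three historians applauded*.
Adjuncts are opaque for quantifier raising; a quantifier in an adjunct stays inside it.
The ordering *at least three historians* > *a few economists* is therefore underivable.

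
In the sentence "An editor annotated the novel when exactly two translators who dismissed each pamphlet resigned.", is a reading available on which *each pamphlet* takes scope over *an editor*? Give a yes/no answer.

No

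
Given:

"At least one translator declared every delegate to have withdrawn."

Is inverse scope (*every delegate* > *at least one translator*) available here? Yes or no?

Yes

*every delegate* is the subject of an ECM infinitive — the infinitival complement of an ECM verb is not a scope island, so *every delegate* can raise into the matrix clause.
With no island boundary between them, the object can take inverse scope over the subject via ordinary QR within the clause.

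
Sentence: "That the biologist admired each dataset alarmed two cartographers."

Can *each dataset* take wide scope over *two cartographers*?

No

*each dataset* sits inside the sentential subject *that the biologist admired each dataset*.
The Sentential Subject Constraint rules out raising the quantifier out of the that-clause subject.
*each dataset* is confined to the island and cannot take scope over *two cartographers*.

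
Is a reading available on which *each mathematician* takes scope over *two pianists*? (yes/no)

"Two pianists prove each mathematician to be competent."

Yes

This is an ECM construction: *each mathematician* is the infinitival subject, Case-marked by the matrix verb, and the infinitive is transparent for QR.
No island intervenes, so both surface and inverse scope are derivable.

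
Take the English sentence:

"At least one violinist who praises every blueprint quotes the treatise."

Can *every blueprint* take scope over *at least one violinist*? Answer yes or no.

*every blueprint* occurs within the relative clause *who praises every blueprint*.
Relative clauses are scope islands: a quantifier cannot QR out of a relative clause to take scope in the matrix clause.
*every blueprint* is confined to the island and cannot take scope over *at least one violinist*.

No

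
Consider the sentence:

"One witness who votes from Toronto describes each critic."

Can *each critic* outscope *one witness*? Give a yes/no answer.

Although the sentence contains a relative clause (*who votes from Toronto*), *each critic* is outside it, in the matrix VP.
Ordinary QR to a clause-peripheral position gives the wide-scope LF for the lower DP.
Both orderings are possible: *one witness* > *each critic* and *each critic* > *one witness*.

Yes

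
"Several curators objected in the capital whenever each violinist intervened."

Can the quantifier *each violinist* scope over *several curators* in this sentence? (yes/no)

No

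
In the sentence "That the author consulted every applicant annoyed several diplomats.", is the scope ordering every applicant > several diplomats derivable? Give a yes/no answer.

Structurally, *every applicant* is inside the sentential subject *that the author consulted every applicant*.
Clausal subjects are scope islands; QR from inside the subject into the matrix is barred.
So *every applicant* cannot raise to a position above *several diplomats*.

No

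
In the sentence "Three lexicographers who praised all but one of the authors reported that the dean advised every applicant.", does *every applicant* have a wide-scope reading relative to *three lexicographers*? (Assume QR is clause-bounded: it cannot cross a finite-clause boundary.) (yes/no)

*every applicant* occurs within the finite complement clause *that the dean advised every applicant*.
QR is clause-bounded, so the finite complement is a scope island for the embedded quantifier.
The inverse ordering *every applicant* > *three lexicographers* is therefore underivable.

No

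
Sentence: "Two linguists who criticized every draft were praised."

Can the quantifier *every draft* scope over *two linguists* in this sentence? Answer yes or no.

No

*every draft* occurs within the relative clause *who criticized every draft*.
The relative clause forms an island for QR, so the quantifier is confined to the head noun's restrictor.
So *every draft* cannot raise to a position above *two linguists*.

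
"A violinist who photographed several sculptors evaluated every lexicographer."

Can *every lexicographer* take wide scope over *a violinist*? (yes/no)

Yes

The RC *who photographed several sculptors* is an island, but *every lexicographer* is not inside it — it is the matrix object, a clausemate of *a violinist*.
Since no island is crossed, the inverse ordering is licensed alongside surface scope.
The sentence is scopally ambiguous between *a violinist* > *every lexicographer* and *every lexicographer* > *a violinist*.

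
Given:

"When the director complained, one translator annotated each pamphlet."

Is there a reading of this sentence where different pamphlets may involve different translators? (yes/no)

Yes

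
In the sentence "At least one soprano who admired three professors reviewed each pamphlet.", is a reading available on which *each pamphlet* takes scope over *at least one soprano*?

The RC *who admired three professors* is an island, but *each pamphlet* is not inside it — it is the matrix object, a clausemate of *at least one soprano*.
Since no island is crossed, the inverse ordering is licensed alongside surface scope.
Both orderings are possible: *at least one soprano* > *each pamphlet* and *each pamphlet* > *at least one soprano*.

Yes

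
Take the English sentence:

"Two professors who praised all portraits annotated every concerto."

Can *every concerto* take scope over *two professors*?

*every concerto* is a matrix argument; only *two professors* is modified by the relative clause *who praised all portraits*, so the RC island is irrelevant to the target quantifier.
QR within a single clause is free, so the lower quantifier may take scope over the higher one.

Yes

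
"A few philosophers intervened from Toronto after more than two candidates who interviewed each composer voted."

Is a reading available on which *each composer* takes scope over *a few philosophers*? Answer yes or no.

No

*each composer* sits inside the relative clause *who interviewed each composer*, which is itself inside the adjunct *after more than two candidates who interviewed each composer voted*.
Two island boundaries intervene — the relative clause and the adjunct. Either alone would block QR.
The inverse ordering *each composer* > *a few philosophers* is therefore underivable.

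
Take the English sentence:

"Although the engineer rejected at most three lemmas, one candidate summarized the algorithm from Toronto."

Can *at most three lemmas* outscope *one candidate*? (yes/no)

No

The target quantifier *at most three lemmas* is part of the adjunct clause *although the engineer rejected at most three lemmas*.
Adjunct clauses are scope islands: a quantifier inside an adjunct cannot raise into the matrix clause.
*at most three lemmas* is confined to the island and cannot take scope over *one candidate*.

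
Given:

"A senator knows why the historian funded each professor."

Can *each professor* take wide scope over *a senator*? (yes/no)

No

*each professor* is embedded in the embedded question *why the historian funded each professor*.
The wh-island constraint blocks QR out of an embedded interrogative.
The inverse ordering *each professor* > *a senator* is therefore underivable.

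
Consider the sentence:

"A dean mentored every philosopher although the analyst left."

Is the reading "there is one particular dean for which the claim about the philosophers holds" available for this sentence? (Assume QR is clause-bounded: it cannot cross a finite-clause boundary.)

The described interpretation is the *a dean* > *every philosopher* scoping.
That is the surface-scope ordering, which is always one of the available readings — island constraints only ever restrict inverse scope.

Yes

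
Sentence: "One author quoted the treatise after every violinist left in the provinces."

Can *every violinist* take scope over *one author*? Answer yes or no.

*every violinist* is embedded in the adjunct clause *after every violinist left in the provinces*.
Adjunct clauses are scope islands: a quantifier inside an adjunct cannot raise into the matrix clause.
The inverse ordering *every violinist* > *one author* is therefore underivable.

No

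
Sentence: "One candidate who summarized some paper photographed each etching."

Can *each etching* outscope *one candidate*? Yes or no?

Yes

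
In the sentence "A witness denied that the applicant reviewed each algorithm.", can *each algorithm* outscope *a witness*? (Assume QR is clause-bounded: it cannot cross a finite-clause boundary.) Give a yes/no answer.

No

*each algorithm* sits inside the finite complement clause *that the applicant reviewed each algorithm*.
Finite CP is the ceiling for QR here, by assumption.
Hence only narrow scope for *each algorithm* (under *a witness*) survives.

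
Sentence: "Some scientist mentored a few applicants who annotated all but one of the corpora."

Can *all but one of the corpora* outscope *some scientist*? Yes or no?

No

*all but one of the corpora* sits inside the relative clause *who annotated all but one of the corpora* modifying *a few applicants*.
Relative clauses block scope extraction: QR cannot target a position outside the modified NP.
So the wide-scope reading for *all but one of the corpora* is blocked.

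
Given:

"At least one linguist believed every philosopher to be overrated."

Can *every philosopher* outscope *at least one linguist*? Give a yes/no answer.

Yes

*every philosopher* is an ECM subject; ECM complements are not islands, and the embedded quantifier may take matrix scope.
Since no island is crossed, the inverse ordering is licensed alongside surface scope.
So *every philosopher* > *at least one linguist* is among the available readings.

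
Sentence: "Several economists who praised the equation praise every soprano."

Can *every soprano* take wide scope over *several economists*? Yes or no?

Although the sentence contains a relative clause (*who praised the equation*), *every soprano* is outside it, in the matrix VP.
Ordinary QR to a clause-peripheral position gives the wide-scope LF for the lower DP.
The sentence is scopally ambiguous between *several economists* > *every soprano* and *every soprano* > *several economists*.

Yes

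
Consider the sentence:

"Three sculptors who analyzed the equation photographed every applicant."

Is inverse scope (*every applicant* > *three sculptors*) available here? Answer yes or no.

Yes

*every applicant* is a matrix argument; only *three sculptors* is modified by the relative clause *who analyzed the equation*, so the RC island is irrelevant to the target quantifier.
QR within a single clause is free, so the lower quantifier may take scope over the higher one.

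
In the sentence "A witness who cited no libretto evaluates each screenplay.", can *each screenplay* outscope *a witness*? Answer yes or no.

Yes

The RC *who cited no libretto* is an island, but *each screenplay* is not inside it — it is the matrix object, a clausemate of *a witness*.
With no island boundary between them, the object can take inverse scope over the subject via ordinary QR within the clause.
The sentence is scopally ambiguous between *a witness* > *each screenplay* and *each screenplay* > *a witness*.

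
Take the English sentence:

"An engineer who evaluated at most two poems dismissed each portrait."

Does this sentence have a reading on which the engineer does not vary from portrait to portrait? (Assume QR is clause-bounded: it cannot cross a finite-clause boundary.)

The described interpretation is the *an engineer* > *each portrait* scoping.
Surface scope (*an engineer* > *each portrait*) is always derivable; islands only block QR, not in-situ interpretation.

Yes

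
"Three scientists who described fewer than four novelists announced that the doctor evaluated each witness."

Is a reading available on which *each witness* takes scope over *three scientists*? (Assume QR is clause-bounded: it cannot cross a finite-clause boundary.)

Structurally, *each witness* is inside the finite complement clause *that the doctor evaluated each witness*.
Given the clause-boundedness assumption, QR cannot cross the finite CP into the matrix.
So *each witness* cannot raise high enough to outscope *three scientists*; only the surface ordering *three scientists* > *each witness* is available.

No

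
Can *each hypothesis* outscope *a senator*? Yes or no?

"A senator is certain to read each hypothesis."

Yes

*each hypothesis* is inside a raising infinitive, which is transparent to QR (no CP barrier), so it behaves as a matrix argument.
Ordinary QR to a clause-peripheral position gives the wide-scope LF for the lower DP.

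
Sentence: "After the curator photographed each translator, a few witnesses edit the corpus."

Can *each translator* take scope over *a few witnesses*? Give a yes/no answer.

No

*each translator* sits inside the adjunct clause *after the curator photographed each translator*.
Scope out of an adjunct clause is unavailable: QR respects the adjunct-island constraint.
So *each translator* cannot raise to a position above *a few witnesses*.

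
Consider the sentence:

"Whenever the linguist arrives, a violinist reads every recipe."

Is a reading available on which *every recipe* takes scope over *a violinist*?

The adjunct clause does not contain *every recipe*, which is the matrix object.
With no island boundary between them, the object can take inverse scope over the subject via ordinary QR within the clause.
So *every recipe* > *a violinist* is among the available readings.

Yes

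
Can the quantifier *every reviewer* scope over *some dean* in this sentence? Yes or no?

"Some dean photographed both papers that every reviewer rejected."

No

Structurally, *every reviewer* is inside the relative clause *that every reviewer rejected* modifying *both papers*.
A relative clause is a scope island — quantifier raising cannot cross its boundary.
So *every reviewer* cannot raise to a position above *some dean*.
(Only the surface reading survives: one fixed dean with respect to all the relevant reviewers.)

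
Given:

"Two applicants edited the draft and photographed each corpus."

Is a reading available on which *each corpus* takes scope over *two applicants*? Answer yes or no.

*each corpus* sits inside one conjunct of the coordinate structure (*photographed each corpus*).
Asymmetric QR out of one conjunct violates the Coordinate Structure Constraint.
The inverse ordering *each corpus* > *two applicants* is therefore underivable.

No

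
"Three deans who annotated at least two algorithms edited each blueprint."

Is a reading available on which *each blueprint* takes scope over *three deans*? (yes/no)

*each blueprint* sits in the matrix clause, not in the relative clause on *three deans*.
Clause-internal QR can adjoin the lower DP above the subject, yielding the inverse reading.
Both orderings are possible: *three deans* > *each blueprint* and *each blueprint* > *three deans*.

Yes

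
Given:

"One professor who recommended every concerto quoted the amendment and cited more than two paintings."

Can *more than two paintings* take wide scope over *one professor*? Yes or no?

No

*more than two paintings* sits inside one conjunct of the coordinate structure (*cited more than two paintings*).
A quantifier cannot raise out of one conjunct of a coordination across the whole coordinate structure — the CSC applies to QR.
*more than two paintings* > *one professor* would require crossing that boundary, which is illicit.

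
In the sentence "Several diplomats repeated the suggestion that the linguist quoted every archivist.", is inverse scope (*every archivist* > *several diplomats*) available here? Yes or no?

No

The DP *every archivist* is contained in the complex NP *the suggestion that the linguist quoted every archivist*.
The Complex NP Constraint bars QR out of the complement clause of a noun.
So *every archivist* cannot raise high enough to outscope *several diplomats*; only the surface ordering *several diplomats* > *every archivist* is available.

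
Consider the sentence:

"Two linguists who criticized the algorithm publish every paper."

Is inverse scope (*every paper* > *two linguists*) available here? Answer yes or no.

Although the sentence contains a relative clause (*who criticized the algorithm*), *every paper* is outside it, in the matrix VP.
Clause-internal QR can adjoin the lower DP above the subject, yielding the inverse reading.

Yes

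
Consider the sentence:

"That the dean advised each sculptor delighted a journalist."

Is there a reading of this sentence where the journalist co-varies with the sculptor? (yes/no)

The paraphrase describes the scope ordering *each sculptor* > *a journalist*.
*each sculptor* is embedded in the sentential subject *that the dean advised each sculptor*.
The subject-island constraint blocks QR out of a clausal subject.
The ordering *each sculptor* > *a journalist* is therefore underivable.

No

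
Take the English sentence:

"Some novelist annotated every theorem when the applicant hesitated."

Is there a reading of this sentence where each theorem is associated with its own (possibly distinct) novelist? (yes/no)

The paraphrase describes the scope ordering *every theorem* > *some novelist*.
The adjunct clause does not contain *every theorem*, which is the matrix object.
Nothing blocks QR of the lower DP to a position above the higher one, so inverse scope is available.

Yes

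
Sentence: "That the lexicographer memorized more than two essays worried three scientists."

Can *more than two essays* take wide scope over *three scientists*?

No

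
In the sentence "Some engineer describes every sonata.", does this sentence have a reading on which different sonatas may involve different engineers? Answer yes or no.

The described interpretation is the *every sonata* > *some engineer* scoping.
*some engineer* and *every sonata* are co-arguments of the matrix verb, with nothing but a clause-internal boundary between them.
QR within a single clause is free, so the lower quantifier may take scope over the higher one.
Both orderings are possible: *some engineer* > *every sonata* and *every sonata* > *some engineer*.

Yes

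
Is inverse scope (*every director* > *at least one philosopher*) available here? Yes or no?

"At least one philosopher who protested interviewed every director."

The relative clause *who protested* modifies *at least one philosopher*, but *every director* is not inside that relative clause — it is an argument of the matrix verb.
Nothing blocks QR of the lower DP to a position above the higher one, so inverse scope is available.

Yes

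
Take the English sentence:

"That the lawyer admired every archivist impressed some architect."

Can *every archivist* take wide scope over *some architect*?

No

*every archivist* sits inside the sentential subject *that the lawyer admired every archivist*.
The Sentential Subject Constraint rules out raising the quantifier out of the that-clause subject.
There is no licit LF on which *every archivist* c-commands *some architect*.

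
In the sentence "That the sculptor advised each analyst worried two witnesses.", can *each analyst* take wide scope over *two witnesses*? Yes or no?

*each analyst* is embedded in the sentential subject *that the sculptor advised each analyst*.
The subject-island constraint blocks QR out of a clausal subject.
So the wide-scope reading for *each analyst* is blocked.

No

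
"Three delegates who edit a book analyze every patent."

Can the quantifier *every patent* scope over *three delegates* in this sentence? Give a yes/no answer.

Yes

The RC *who edit a book* is an island, but *every patent* is not inside it — it is the matrix object, a clausemate of *three delegates*.
No island intervenes, so both surface and inverse scope are derivable.
The sentence is scopally ambiguous between *three delegates* > *every patent* and *every patent* > *three delegates*.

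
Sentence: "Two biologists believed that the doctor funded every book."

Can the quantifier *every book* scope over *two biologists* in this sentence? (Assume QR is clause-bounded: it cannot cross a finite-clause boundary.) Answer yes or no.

No

Structurally, *every book* is inside the finite complement clause *that the doctor funded every book*.
QR is clause-bounded, so the finite complement is a scope island for the embedded quantifier.
*every book* is confined to the island and cannot take scope over *two biologists*.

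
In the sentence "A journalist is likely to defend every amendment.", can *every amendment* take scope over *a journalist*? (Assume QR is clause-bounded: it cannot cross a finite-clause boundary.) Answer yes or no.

Yes

Raising constructions are monoclausal for scope purposes; *every amendment* is not separated from *a journalist* by any island.
Ordinary QR to a clause-peripheral position gives the wide-scope LF for the lower DP.
So *every amendment* > *a journalist* is among the available readings.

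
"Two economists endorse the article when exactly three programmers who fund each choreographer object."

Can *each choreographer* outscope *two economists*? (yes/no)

*each choreographer* occurs within the relative clause *who fund each choreographer*, which is itself inside the adjunct *when exactly three programmers who fund each choreographer object*.
Two island boundaries intervene — the relative clause and the adjunct. Either alone would block QR.
So *each choreographer* cannot raise to a position above *two economists*.

No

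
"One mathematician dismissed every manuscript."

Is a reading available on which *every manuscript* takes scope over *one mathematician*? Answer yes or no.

Yes

*every manuscript* is the matrix object and *one mathematician* the matrix subject; the two are clausemates.
Ordinary QR to a clause-peripheral position gives the wide-scope LF for the lower DP.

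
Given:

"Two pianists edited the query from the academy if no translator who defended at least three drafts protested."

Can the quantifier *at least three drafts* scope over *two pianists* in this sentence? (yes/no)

*at least three drafts* occurs within the relative clause *who defended at least three drafts*, which is itself inside the adjunct *if no translator who defended at least three drafts protested*.
The quantifier would have to escape first the RC and then the adjunct — two independent island violations.
So *at least three drafts* cannot raise to a position above *two pianists*.

No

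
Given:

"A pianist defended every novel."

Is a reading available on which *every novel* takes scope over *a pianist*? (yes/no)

Yes

*every novel* and *a pianist* are in the same minimal clause.
Nothing blocks QR of the lower DP to a position above the higher one, so inverse scope is available.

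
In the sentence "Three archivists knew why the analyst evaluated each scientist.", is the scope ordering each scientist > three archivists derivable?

No

Structurally, *each scientist* is inside the embedded question *why the analyst evaluated each scientist*.
The wh-island constraint blocks QR out of an embedded interrogative.
There is no licit LF on which *each scientist* c-commands *three archivists*.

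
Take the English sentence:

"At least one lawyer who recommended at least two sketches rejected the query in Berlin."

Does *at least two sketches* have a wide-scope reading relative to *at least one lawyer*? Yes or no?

No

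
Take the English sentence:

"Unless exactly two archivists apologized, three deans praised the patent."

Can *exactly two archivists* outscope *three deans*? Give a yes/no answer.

No

The target quantifier *exactly two archivists* is part of the adjunct clause *unless exactly two archivists apologized*.
Adjuncts are opaque for quantifier raising; a quantifier in an adjunct stays inside it.
*exactly two archivists* is confined to the island and cannot take scope over *three deans*.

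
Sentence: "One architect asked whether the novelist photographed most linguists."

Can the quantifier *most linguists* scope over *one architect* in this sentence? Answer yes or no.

*most linguists* occurs within the embedded question *whether the novelist photographed most linguists*.
An indirect question is a wh-island; the filled [Spec,CP] blocks QR across the CP edge.
*most linguists* > *one architect* would require crossing that boundary, which is illicit.

No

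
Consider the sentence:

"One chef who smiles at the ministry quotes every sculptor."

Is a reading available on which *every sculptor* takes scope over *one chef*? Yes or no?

Yes

The relative clause *who smiles at the ministry* modifies *one chef*, but *every sculptor* is not inside that relative clause — it is an argument of the matrix verb.
QR within a single clause is free, so the lower quantifier may take scope over the higher one.
Both orderings are possible: *one chef* > *every sculptor* and *every sculptor* > *one chef*.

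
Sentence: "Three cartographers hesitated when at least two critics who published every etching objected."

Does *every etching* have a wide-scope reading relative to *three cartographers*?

No

The target quantifier *every etching* is part of the relative clause *who published every etching*, which is itself inside the adjunct *when at least two critics who published every etching objected*.
The quantifier would have to escape first the RC and then the adjunct — two independent island violations.
The inverse ordering *every etching* > *three cartographers* is therefore underivable.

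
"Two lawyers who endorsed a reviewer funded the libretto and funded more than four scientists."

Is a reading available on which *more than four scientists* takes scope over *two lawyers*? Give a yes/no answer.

The target quantifier *more than four scientists* is part of one conjunct of the coordinate structure (*funded more than four scientists*).
The Coordinate Structure Constraint blocks movement (including QR) out of a single conjunct.
*more than four scientists* is confined to the island and cannot take scope over *two lawyers*.

No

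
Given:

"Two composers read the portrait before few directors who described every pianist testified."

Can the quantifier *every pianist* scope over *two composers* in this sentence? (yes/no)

*every pianist* is embedded in the relative clause *who described every pianist*, which is itself inside the adjunct *before few directors who described every pianist testified*.
The quantifier would have to escape first the RC and then the adjunct — two independent island violations.
So *every pianist* cannot raise high enough to outscope *two composers*; only the surface ordering *two composers* > *every pianist* is available.

No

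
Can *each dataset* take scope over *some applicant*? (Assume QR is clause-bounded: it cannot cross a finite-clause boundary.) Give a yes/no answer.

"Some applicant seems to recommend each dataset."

Yes

*each dataset* is inside a raising infinitive, which is transparent to QR (no CP barrier), so it behaves as a matrix argument.
Since no island is crossed, the inverse ordering is licensed alongside surface scope.
So *each dataset* > *some applicant* is among the available readings.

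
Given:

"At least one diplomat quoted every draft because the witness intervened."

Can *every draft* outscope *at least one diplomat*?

Yes

Neither queried DP is inside the adjunct, so the adjunct-island constraint does not apply.
QR within a single clause is free, so the lower quantifier may take scope over the higher one.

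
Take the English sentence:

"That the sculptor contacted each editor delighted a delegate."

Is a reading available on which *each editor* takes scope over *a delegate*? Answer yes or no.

*each editor* sits inside the sentential subject *that the sculptor contacted each editor*.
The Sentential Subject Constraint rules out raising the quantifier out of the that-clause subject.
The ordering *each editor* > *a delegate* is therefore underivable.

No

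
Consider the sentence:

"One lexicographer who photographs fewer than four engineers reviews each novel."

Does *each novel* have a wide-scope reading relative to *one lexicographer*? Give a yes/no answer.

Although the sentence contains a relative clause (*who photographs fewer than four engineers*), *each novel* is outside it, in the matrix VP.
Nothing blocks QR of the lower DP to a position above the higher one, so inverse scope is available.
Both orderings are possible: *one lexicographer* > *each novel* and *each novel* > *one lexicographer*.

Yes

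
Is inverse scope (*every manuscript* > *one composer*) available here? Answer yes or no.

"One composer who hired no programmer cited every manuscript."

Although the sentence contains a relative clause (*who hired no programmer*), *every manuscript* is outside it, in the matrix VP.
Clause-internal QR can adjoin the lower DP above the subject, yielding the inverse reading.

Yes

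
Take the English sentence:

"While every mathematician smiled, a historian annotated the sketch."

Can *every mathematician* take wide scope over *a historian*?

No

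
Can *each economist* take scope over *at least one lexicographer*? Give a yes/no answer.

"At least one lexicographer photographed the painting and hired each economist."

*each economist* occurs within one conjunct of the coordinate structure (*hired each economist*).
Asymmetric QR out of one conjunct violates the Coordinate Structure Constraint.
There is no licit LF on which *each economist* c-commands *at least one lexicographer*.

No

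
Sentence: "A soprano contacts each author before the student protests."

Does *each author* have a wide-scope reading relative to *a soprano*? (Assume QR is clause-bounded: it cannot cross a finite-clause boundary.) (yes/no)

Neither queried DP is inside the adjunct, so the adjunct-island constraint does not apply.
Clause-internal QR can adjoin the lower DP above the subject, yielding the inverse reading.

Yes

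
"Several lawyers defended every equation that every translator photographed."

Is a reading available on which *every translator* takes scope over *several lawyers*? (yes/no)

The target quantifier *every translator* is part of the relative clause *that every translator photographed* modifying *every equation*.
QR out of a relative clause is ruled out by the relative-clause island constraint.
So *every translator* cannot raise to a position above *several lawyers*.

No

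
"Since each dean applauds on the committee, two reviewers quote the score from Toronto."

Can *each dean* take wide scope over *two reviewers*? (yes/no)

No

The DP *each dean* is contained in the adjunct clause *since each dean applauds on the committee*.
Adverbial clauses are not L-marked, so they are barriers for QR — the quantifier cannot escape the adjunct.
*each dean* > *two reviewers* would require crossing that boundary, which is illicit.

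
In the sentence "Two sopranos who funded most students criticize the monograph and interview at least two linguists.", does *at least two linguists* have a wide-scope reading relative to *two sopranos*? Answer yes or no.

*at least two linguists* is embedded in one conjunct of the coordinate structure (*interview at least two linguists*).
QR out of a conjunct would have to apply non-ATB, which the CSC forbids.
Hence only narrow scope for *at least two linguists* (under *two sopranos*) survives.

No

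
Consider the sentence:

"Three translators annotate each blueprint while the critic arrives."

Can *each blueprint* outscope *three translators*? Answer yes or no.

Yes

*each blueprint* is a matrix argument; the adjunct is an island but the target quantifier is outside it.
Ordinary QR to a clause-peripheral position gives the wide-scope LF for the lower DP.
The sentence is scopally ambiguous between *three translators* > *each blueprint* and *each blueprint* > *three translators*.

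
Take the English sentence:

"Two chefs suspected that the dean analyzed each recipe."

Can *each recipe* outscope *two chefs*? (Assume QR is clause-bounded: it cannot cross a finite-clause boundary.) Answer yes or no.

No

*each recipe* sits inside the finite complement clause *that the dean analyzed each recipe*.
With QR restricted to its own tensed clause, the embedded quantifier cannot reach a matrix scope position.
So *each recipe* cannot raise to a position above *two chefs*.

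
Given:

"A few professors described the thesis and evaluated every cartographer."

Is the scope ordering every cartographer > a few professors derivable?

No

*every cartographer* occurs within one conjunct of the coordinate structure (*evaluated every cartographer*).
Asymmetric QR out of one conjunct violates the Coordinate Structure Constraint.
So *every cartographer* cannot raise to a position above *a few professors*.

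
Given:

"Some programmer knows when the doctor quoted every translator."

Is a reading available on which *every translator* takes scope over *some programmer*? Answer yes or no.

No

The target quantifier *every translator* is part of the embedded question *when the doctor quoted every translator*.
QR across an interrogative CP boundary is ruled out as a wh-island violation.
So *every translator* cannot raise high enough to outscope *some programmer*; only the surface ordering *some programmer* > *every translator* is available.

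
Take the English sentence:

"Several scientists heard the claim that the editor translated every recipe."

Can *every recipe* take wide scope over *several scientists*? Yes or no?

No

*every recipe* is embedded in the complex NP *the claim that the editor translated every recipe*.
Noun-complement clauses are scope islands (the Complex NP Constraint): a quantifier inside one cannot scope into the matrix.
So *every recipe* cannot raise high enough to outscope *several scientists*; only the surface ordering *several scientists* > *every recipe* is available.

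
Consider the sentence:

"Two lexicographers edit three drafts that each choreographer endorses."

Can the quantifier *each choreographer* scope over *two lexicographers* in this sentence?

No

The DP *each choreographer* is contained in the relative clause *that each choreographer endorses* modifying *three drafts*.
The relative clause forms an island for QR, so the quantifier is confined to the head noun's restrictor.
*each choreographer* > *two lexicographers* would require crossing that boundary, which is illicit.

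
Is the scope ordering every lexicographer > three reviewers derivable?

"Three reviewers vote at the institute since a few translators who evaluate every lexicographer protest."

No

*every lexicographer* is embedded in the relative clause *who evaluate every lexicographer*, which is itself inside the adjunct *since a few translators who evaluate every lexicographer protest*.
Nested islands: the RC island is itself inside an adjunct island, so wide scope is doubly excluded.
So *every lexicographer* cannot raise high enough to outscope *three reviewers*; only the surface ordering *three reviewers* > *every lexicographer* is available.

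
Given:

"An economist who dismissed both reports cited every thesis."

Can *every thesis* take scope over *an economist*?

Yes

Although the sentence contains a relative clause (*who dismissed both reports*), *every thesis* is outside it, in the matrix VP.
Since no island is crossed, the inverse ordering is licensed alongside surface scope.
The sentence is scopally ambiguous between *an economist* > *every thesis* and *every thesis* > *an economist*.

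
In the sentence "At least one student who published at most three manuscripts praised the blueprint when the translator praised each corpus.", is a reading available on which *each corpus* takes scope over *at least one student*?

*each corpus* is embedded in the adjunct clause *when the translator praised each corpus*.
Adjunct clauses are scope islands: a quantifier inside an adjunct cannot raise into the matrix clause.
So *each corpus* cannot raise high enough to outscope *at least one student*; only the surface ordering *at least one student* > *each corpus* is available.

No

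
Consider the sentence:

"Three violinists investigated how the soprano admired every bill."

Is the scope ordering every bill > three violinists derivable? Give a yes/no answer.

No

*every bill* is embedded in the embedded question *how the soprano admired every bill*.
QR across an interrogative CP boundary is ruled out as a wh-island violation.
Hence only narrow scope for *every bill* (under *three violinists*) survives.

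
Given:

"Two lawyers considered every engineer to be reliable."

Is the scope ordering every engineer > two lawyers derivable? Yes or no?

ECM infinitives lack a CP barrier, so *every engineer* can QR over the matrix subject *two lawyers*.
Since no island is crossed, the inverse ordering is licensed alongside surface scope.

Yes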